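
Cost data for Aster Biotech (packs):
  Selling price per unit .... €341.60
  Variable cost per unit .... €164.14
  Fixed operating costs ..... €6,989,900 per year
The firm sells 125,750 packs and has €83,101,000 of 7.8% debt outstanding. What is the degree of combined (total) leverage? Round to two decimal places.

2.52

Contribution at this volume is 125,750 × €177.46 = €22,315,595.00.
Operating income = contribution − fixed costs = €22,315,595.00 − €6,989,900 = €15,325,695.00. Interest = €6,481,878.00, so EBIT − I = €8,843,817.00.
DCL = contribution ÷ (EBIT − I) = €22,315,595.00 ÷ €8,843,817.00 = 2.5233.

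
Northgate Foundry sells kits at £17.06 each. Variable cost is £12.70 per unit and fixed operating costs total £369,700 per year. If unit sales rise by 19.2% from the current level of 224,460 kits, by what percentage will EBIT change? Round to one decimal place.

+30.9%

At 224,460 units, contribution = 224,460 × £4.36 = £978,645.60.
EBIT = £978,645.60 − £369,700 = £608,945.60.
Degree of operating leverage = £978,645.60 / £608,945.60 = 1.6071.
Operating income changes by 1.6071 × +19.2% = +30.9%.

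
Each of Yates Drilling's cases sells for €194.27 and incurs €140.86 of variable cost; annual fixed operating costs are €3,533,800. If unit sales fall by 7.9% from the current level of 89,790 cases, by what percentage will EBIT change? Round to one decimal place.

Total contribution margin = 89,790 × €53.41 = €4,795,683.90.
Operating income = contribution − fixed costs = €4,795,683.90 − €3,533,800 = €1,261,883.90.
DOL = contribution ÷ EBIT = €4,795,683.90 ÷ €1,261,883.90 = 3.8004.
So EBIT moves 3.8004 × (-7.9%) = -30.0%.

-30.0%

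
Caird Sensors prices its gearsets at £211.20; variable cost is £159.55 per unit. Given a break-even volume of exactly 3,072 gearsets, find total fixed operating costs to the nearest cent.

Contribution margin per unit = £211.20 − £159.55 = £51.65.
Since BE = FC / CM, FC = 3,072 × £51.65 = £158,668.80.

£158,668.80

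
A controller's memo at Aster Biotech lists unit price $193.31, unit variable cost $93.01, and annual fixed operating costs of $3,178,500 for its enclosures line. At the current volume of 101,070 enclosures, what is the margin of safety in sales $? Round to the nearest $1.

Unit CM = price − variable cost = $193.31 − $93.01 = $100.30. Break-even units = $3,178,500 ÷ $100.30 = 31,689.93; break-even revenue = 31,689.93 × $193.31 = $6,125,980.41.
Actual sales revenue = 101,070 × $193.31 = $19,537,841.70.
Margin of safety = $19,537,841.70 − $6,125,980.41 = $13,411,861.

$13,411,861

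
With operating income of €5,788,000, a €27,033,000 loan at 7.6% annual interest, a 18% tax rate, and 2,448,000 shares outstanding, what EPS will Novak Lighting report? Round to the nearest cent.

Pre-tax income = €5,788,000 − €2,054,508.00 = €3,733,492.00.
After tax at 18%: net income = €3,733,492.00 × 0.82 = €3,061,463.44.
Per share: €3,061,463.44 / 2,448,000 shares = €1.25.

€1.25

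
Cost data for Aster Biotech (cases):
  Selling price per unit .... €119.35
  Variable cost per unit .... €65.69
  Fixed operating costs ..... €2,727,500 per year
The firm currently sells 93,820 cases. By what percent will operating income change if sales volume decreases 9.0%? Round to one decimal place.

-19.6%

At 93,820 units, contribution = 93,820 × €53.66 = €5,034,381.20.
Subtracting fixed costs: EBIT = €5,034,381.20 − €2,727,500 = €2,306,881.20.
So DOL = total CM / EBIT = €5,034,381.20 / €2,306,881.20 = 2.1823.
%ΔEBIT = DOL × %ΔSales = 2.1823 × -9.0% = -19.6%.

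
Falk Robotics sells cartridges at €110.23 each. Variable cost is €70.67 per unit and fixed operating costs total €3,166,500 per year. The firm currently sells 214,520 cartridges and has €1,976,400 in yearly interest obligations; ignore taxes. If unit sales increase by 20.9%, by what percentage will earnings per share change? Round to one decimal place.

+53.0%

Total contribution margin = 214,520 × €39.56 = €8,486,411.20.
EBIT = €8,486,411.20 − €3,166,500 = €5,319,911.20.
Interest = €1,976,400.00, so EBIT − I = €3,343,511.20.
DCL = total CM / (EBIT − I) = €8,486,411.20 / €3,343,511.20 = 2.5382.
EPS therefore changes by 2.5382 × (+20.9%) = +53.0%.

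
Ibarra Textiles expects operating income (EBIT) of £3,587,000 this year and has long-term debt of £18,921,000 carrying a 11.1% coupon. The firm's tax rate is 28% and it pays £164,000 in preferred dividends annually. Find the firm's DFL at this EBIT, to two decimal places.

Annual interest charges come to £2,100,231.00.
Pre-tax preferred-dividend burden = £164,000 ÷ (1 − 0.28) = £227,777.78.
DFL = EBIT ÷ [EBIT − I − D_p/(1−t)] = £3,587,000 ÷ [£3,587,000 − £2,100,231.00 − £227,777.78] = £3,587,000 ÷ £1,258,991.22 = 2.8491.

2.85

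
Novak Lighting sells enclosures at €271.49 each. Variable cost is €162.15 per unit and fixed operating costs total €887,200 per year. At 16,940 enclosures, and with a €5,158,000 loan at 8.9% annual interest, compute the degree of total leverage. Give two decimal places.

3.66

At 16,940 units, contribution = 16,940 × €109.34 = €1,852,219.60.
Operating income = contribution − fixed costs = €1,852,219.60 − €887,200 = €965,019.60. Interest = €459,062.00.
DOL = €1,852,219.60 ÷ €965,019.60 = 1.9194; DFL = €965,019.60 ÷ €505,957.60 = 1.9073.
DCL = DOL × DFL = 1.9194 × 1.9073 = 3.6609.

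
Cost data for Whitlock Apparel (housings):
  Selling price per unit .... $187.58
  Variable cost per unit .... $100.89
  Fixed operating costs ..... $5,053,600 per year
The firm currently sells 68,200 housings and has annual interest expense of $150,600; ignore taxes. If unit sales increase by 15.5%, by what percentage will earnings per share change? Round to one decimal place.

Total contribution margin = 68,200 × $86.69 = $5,912,258.00.
Operating income = contribution − fixed costs = $5,912,258.00 − $5,053,600 = $858,658.00.
Interest = $150,600.00, so EBIT − I = $708,058.00.
DCL = total CM / (EBIT − I) = $5,912,258.00 / $708,058.00 = 8.3500.
%ΔEPS = DCL × %ΔSales = 8.3500 × +15.5% = +129.4%.

+129.4%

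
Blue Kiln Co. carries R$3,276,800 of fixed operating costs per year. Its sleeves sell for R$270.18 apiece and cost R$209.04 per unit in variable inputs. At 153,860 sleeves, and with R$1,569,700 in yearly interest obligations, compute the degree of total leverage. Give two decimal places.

Total contribution margin = 153,860 × R$61.14 = R$9,407,000.40.
Subtracting fixed costs: EBIT = R$9,407,000.40 − R$3,276,800 = R$6,130,200.40. Interest = R$1,569,700.00, so EBIT − I = R$4,560,500.40.
Degree of total leverage = total CM / (EBIT − interest) = R$9,407,000.40 / R$4,560,500.40 = 2.0627.

2.06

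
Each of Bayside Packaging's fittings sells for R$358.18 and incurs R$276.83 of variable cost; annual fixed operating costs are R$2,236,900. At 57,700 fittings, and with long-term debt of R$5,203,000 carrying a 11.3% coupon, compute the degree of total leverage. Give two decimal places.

2.51

Contribution at this volume is 57,700 × R$81.35 = R$4,693,895.00.
Operating income = contribution − fixed costs = R$4,693,895.00 − R$2,236,900 = R$2,456,995.00. Interest = R$587,939.00.
DOL = R$4,693,895.00 ÷ R$2,456,995.00 = 1.9104; DFL = R$2,456,995.00 ÷ R$1,869,056.00 = 1.3146.
Combined leverage = 1.9104 × 1.3146 = 2.5114.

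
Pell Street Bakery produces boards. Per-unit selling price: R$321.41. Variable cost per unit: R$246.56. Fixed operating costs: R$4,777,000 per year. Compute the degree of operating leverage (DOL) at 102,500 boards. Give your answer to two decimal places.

At 102,500 units, contribution = 102,500 × R$74.85 = R$7,672,125.00.
Operating income = contribution − fixed costs = R$7,672,125.00 − R$4,777,000 = R$2,895,125.00.
Degree of operating leverage = R$7,672,125.00 / R$2,895,125.00 = 2.6500.

2.65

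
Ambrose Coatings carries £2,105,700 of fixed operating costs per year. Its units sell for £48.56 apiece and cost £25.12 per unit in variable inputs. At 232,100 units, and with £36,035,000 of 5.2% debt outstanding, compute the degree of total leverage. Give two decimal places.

Contribution at this volume is 232,100 × £23.44 = £5,440,424.00.
Subtracting fixed costs: EBIT = £5,440,424.00 − £2,105,700 = £3,334,724.00. Interest = £1,873,820.00, so EBIT − I = £1,460,904.00.
DCL = contribution ÷ (EBIT − I) = £5,440,424.00 ÷ £1,460,904.00 = 3.7240.

3.72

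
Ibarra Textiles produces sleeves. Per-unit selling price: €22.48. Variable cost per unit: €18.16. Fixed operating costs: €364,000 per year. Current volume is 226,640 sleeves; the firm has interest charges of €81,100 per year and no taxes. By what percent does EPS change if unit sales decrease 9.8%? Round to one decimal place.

Total contribution margin = 226,640 × €4.32 = €979,084.80.
Subtracting fixed costs: EBIT = €979,084.80 − €364,000 = €615,084.80.
Interest = €81,100.00, so EBIT − I = €533,984.80.
Degree of combined leverage = contribution ÷ (EBIT − I) = €979,084.80 ÷ €533,984.80 = 1.8335.
EPS therefore changes by 1.8335 × (-9.8%) = -18.0%.

-18.0%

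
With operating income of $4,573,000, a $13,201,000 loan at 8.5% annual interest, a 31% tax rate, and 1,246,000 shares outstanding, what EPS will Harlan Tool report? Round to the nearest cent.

Interest = $1,122,085.00, so EBT = $4,573,000 − $1,122,085.00 = $3,450,915.00.
After tax at 31%: net income = $3,450,915.00 × 0.69 = $2,381,131.35.
Per share: $2,381,131.35 / 1,246,000 shares = $1.91.

$1.91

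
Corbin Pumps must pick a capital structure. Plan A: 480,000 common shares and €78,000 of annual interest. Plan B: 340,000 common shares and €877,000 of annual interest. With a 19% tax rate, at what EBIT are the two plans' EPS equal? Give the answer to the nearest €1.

Set EPS_A = EPS_B: (EBIT − €78,000)(1 − 0.19) ÷ 480,000 = (EBIT − €877,000)(1 − 0.19) ÷ 340,000.
The (1 − t) factor cancels: (EBIT − 78,000) × 340,000 = (EBIT − 877,000) × 480,000.
Solving, EBIT = (877,000·480,000 − 78,000·340,000) / (480,000 − 340,000) = 394,440,000,000 / 140,000 = 2,817,428.57.

€2,817,429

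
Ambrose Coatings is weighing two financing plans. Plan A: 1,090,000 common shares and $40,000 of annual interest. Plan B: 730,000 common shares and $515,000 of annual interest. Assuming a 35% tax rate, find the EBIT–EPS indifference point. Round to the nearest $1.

Set EPS_A = EPS_B: (EBIT − $40,000)(1 − 0.35) ÷ 1,090,000 = (EBIT − $515,000)(1 − 0.35) ÷ 730,000.
The (1 − t) factor cancels: (EBIT − 40,000) × 730,000 = (EBIT − 515,000) × 1,090,000.
Solving, EBIT = (515,000·1,090,000 − 40,000·730,000) / (1,090,000 − 730,000) = 532,150,000,000 / 360,000 = 1,478,194.44.

$1,478,194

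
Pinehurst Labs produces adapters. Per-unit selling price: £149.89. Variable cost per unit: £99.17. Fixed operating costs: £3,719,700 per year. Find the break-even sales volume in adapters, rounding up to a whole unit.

73,338 adapters

Unit CM = price − variable cost = £149.89 − £99.17 = £50.72.
Break-even volume = fixed costs ÷ CM per unit = £3,719,700 ÷ £50.72 = 73,337.93, so 73,338 adapters.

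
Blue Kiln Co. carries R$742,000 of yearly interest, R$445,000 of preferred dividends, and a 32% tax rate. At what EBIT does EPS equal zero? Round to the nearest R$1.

Grossing the preferred dividend up to pre-tax terms: R$445,000 / (1 − 0.32) = R$654,411.76.
Financial break-even EBIT = interest + D_p ÷ (1 − t) = R$742,000 + R$654,411.76 = R$1,396,411.76.

R$1,396,412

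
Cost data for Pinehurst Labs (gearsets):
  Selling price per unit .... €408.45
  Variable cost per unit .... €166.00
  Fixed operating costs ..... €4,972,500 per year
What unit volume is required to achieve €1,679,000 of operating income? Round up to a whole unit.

Each unit contributes €408.45 − €166.00 = €242.45.
Need Q such that Q × €242.45 − €4,972,500 = €1,679,000, i.e. Q = €6,651,500 / €242.45 = 27,434.52 → 27,435.

27,435 gearsets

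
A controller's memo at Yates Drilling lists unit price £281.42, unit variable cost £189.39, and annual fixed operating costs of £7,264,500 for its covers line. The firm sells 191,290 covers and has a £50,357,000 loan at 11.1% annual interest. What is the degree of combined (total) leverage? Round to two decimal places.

Contribution at this volume is 191,290 × £92.03 = £17,604,418.70.
Subtracting fixed costs: EBIT = £17,604,418.70 − £7,264,500 = £10,339,918.70. Interest = £5,589,627.00, so EBIT − I = £4,750,291.70.
Degree of total leverage = total CM / (EBIT − interest) = £17,604,418.70 / £4,750,291.70 = 3.7060.

3.71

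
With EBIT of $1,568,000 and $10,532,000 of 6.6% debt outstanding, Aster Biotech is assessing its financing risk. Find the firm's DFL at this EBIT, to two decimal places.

1.80

Annual interest charges come to $695,112.00.
Degree of financial leverage = EBIT / (EBIT − interest) = $1,568,000 / $872,888.00 = 1.7963.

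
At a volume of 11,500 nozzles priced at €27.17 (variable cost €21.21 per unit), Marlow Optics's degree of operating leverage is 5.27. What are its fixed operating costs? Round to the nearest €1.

Contribution at this volume is 11,500 × €5.96 = €68,540.00.
Since DOL = CM ÷ EBIT, EBIT = €68,540.00 ÷ 5.27 = €13,005.69.
Fixed costs = CM − EBIT = €68,540.00 − €13,005.69 = €55,534.

€55,534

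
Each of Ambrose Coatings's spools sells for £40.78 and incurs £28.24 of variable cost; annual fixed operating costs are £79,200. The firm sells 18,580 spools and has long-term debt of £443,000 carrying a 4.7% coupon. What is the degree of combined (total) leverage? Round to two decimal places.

At 18,580 units, contribution = 18,580 × £12.54 = £232,993.20.
Operating income = contribution − fixed costs = £232,993.20 − £79,200 = £153,793.20. Interest = £20,821.00, so EBIT − I = £132,972.20.
DCL = contribution ÷ (EBIT − I) = £232,993.20 ÷ £132,972.20 = 1.7522.

1.75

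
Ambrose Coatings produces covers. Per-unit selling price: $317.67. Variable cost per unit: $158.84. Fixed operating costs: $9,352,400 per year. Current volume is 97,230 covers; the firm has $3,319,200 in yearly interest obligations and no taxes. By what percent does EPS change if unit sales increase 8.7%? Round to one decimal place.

At 97,230 units, contribution = 97,230 × $158.83 = $15,443,040.90.
EBIT = $15,443,040.90 − $9,352,400 = $6,090,640.90.
Interest = $3,319,200.00, so EBIT − I = $2,771,440.90.
Degree of combined leverage = contribution ÷ (EBIT − I) = $15,443,040.90 ÷ $2,771,440.90 = 5.5722.
EPS therefore changes by 5.5722 × (+8.7%) = +48.5%.

+48.5%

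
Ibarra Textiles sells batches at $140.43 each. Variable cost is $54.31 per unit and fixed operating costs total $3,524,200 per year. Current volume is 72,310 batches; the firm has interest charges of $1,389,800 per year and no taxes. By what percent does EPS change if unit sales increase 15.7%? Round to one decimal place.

Total contribution margin = 72,310 × $86.12 = $6,227,337.20.
Subtracting fixed costs: EBIT = $6,227,337.20 − $3,524,200 = $2,703,137.20.
After interest of $1,389,800.00, pre-tax earnings = $1,313,337.20.
DCL = total CM / (EBIT − I) = $6,227,337.20 / $1,313,337.20 = 4.7416.
%ΔEPS = DCL × %ΔSales = 4.7416 × +15.7% = +74.4%.

+74.4%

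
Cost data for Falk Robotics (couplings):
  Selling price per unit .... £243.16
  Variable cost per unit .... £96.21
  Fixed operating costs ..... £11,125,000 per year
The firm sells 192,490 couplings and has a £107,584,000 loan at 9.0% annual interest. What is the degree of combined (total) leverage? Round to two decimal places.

3.78

Total contribution margin = 192,490 × £146.95 = £28,286,405.50.
EBIT = £28,286,405.50 − £11,125,000 = £17,161,405.50. Interest = £9,682,560.00, so EBIT − I = £7,478,845.50.
DCL = contribution ÷ (EBIT − I) = £28,286,405.50 ÷ £7,478,845.50 = 3.7822.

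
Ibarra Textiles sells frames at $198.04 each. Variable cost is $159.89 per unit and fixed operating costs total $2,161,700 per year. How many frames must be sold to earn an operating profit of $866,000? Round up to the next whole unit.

Each unit contributes $198.04 − $159.89 = $38.15.
Units = (FC + target) / CM = ($2,161,700 + $866,000) / $38.15 = 79,363.04, so 79,364 frames.

79,364 frames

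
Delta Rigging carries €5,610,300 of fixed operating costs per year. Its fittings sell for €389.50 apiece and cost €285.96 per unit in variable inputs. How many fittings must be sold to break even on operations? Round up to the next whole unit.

Each unit contributes €389.50 − €285.96 = €103.54.
Break-even volume = fixed costs ÷ CM per unit = €5,610,300 ÷ €103.54 = 54,184.86, so 54,185 fittings.

54,185 fittings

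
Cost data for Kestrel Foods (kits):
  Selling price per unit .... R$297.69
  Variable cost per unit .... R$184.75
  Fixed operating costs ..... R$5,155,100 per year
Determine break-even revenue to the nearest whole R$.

R$13,587,938

Contribution margin per unit = R$297.69 − R$184.75 = R$112.94, a CM ratio of R$112.94 ÷ R$297.69 = 0.3794.
Break-even sales = FC ÷ CM ratio = R$5,155,100 × R$297.69 / R$112.94 = R$13,587,938.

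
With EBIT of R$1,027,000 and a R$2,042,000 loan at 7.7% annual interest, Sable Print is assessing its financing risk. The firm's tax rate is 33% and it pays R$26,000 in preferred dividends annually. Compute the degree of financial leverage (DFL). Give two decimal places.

Annual interest charges come to R$157,234.00.
Pre-tax preferred-dividend burden = R$26,000 ÷ (1 − 0.33) = R$38,805.97.
DFL = EBIT ÷ [EBIT − I − D_p/(1−t)] = R$1,027,000 ÷ [R$1,027,000 − R$157,234.00 − R$38,805.97] = R$1,027,000 ÷ R$830,960.03 = 1.2359.

1.24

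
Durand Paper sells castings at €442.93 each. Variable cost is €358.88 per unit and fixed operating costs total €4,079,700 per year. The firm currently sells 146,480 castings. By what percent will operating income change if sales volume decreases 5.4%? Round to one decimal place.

Contribution at this volume is 146,480 × €84.05 = €12,311,644.00.
Subtracting fixed costs: EBIT = €12,311,644.00 − €4,079,700 = €8,231,944.00.
So DOL = total CM / EBIT = €12,311,644.00 / €8,231,944.00 = 1.4956.
So EBIT moves 1.4956 × (-5.4%) = -8.1%.

-8.1%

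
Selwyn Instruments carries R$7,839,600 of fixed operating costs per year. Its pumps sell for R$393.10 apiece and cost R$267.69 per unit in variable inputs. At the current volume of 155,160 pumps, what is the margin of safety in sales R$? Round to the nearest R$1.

R$36,420,023

Each unit contributes R$393.10 − R$267.69 = R$125.41. Break-even units = R$7,839,600 ÷ R$125.41 = 62,511.76; break-even revenue = 62,511.76 × R$393.10 = R$24,573,373.42.
Actual sales revenue = 155,160 × R$393.10 = R$60,993,396.00.
Margin of safety = R$60,993,396.00 − R$24,573,373.42 = R$36,420,023.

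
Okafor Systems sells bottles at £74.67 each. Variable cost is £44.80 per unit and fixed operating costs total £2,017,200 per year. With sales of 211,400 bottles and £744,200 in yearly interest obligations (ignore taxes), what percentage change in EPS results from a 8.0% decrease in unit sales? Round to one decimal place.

Contribution at this volume is 211,400 × £29.87 = £6,314,518.00.
Operating income = contribution − fixed costs = £6,314,518.00 − £2,017,200 = £4,297,318.00.
After interest of £744,200.00, pre-tax earnings = £3,553,118.00.
Degree of combined leverage = contribution ÷ (EBIT − I) = £6,314,518.00 ÷ £3,553,118.00 = 1.7772.
EPS therefore changes by 1.7772 × (-8.0%) = -14.2%.

-14.2%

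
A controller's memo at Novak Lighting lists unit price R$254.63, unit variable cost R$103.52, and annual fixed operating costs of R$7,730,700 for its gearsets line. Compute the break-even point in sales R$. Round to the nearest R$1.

R$13,026,723

CM per unit = R$254.63 − R$103.52 = R$151.11; CM ratio = R$151.11 / R$254.63 = 0.5934.
Break-even revenue = fixed costs × price ÷ CM = R$7,730,700 × R$254.63 ÷ R$151.11 = R$13,026,723.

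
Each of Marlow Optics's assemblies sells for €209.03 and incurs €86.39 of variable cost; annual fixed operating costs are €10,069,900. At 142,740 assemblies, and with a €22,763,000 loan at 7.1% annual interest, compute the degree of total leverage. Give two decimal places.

3.01

Contribution at this volume is 142,740 × €122.64 = €17,505,633.60.
Subtracting fixed costs: EBIT = €17,505,633.60 − €10,069,900 = €7,435,733.60. Interest = €1,616,173.00, so EBIT − I = €5,819,560.60.
DCL = contribution ÷ (EBIT − I) = €17,505,633.60 ÷ €5,819,560.60 = 3.0081.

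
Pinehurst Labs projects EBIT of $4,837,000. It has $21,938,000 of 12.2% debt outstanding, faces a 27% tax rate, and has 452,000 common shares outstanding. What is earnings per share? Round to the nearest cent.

Pre-tax income = $4,837,000 − $2,676,436.00 = $2,160,564.00.
Net income = $2,160,564.00 × (1 − 0.27) = $1,577,211.72.
EPS = $1,577,211.72 ÷ 452,000 = $3.49.

$3.49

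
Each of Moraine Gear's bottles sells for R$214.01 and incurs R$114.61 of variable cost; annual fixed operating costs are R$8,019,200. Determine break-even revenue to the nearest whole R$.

CM per unit = R$214.01 − R$114.61 = R$99.40; CM ratio = R$99.40 / R$214.01 = 0.4645.
Break-even revenue = fixed costs × price ÷ CM = R$8,019,200 × R$214.01 ÷ R$99.40 = R$17,265,483.

R$17,265,483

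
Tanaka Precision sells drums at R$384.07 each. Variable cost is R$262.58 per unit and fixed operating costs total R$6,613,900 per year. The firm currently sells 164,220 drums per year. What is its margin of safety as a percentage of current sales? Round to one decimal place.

Unit CM = price − variable cost = R$384.07 − R$262.58 = R$121.49. Break-even units = R$6,613,900 ÷ R$121.49 = 54,439.87; break-even revenue = 54,439.87 × R$384.07 = R$20,908,721.48.
Actual sales revenue = 164,220 × R$384.07 = R$63,071,975.40.
Margin of safety = (R$63,071,975.40 − R$20,908,721.48) ÷ R$63,071,975.40 = 66.8%.

66.8%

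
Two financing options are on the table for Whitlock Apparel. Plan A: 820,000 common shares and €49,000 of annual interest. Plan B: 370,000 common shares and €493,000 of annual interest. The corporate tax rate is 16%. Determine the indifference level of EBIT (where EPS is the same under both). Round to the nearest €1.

€858,067

Set EPS_A = EPS_B: (EBIT − €49,000)(1 − 0.16) ÷ 820,000 = (EBIT − €493,000)(1 − 0.16) ÷ 370,000.
The (1 − t) factor cancels: (EBIT − 49,000) × 370,000 = (EBIT − 493,000) × 820,000.
Solving, EBIT = (493,000·820,000 − 49,000·370,000) / (820,000 − 370,000) = 386,130,000,000 / 450,000 = 858,066.67.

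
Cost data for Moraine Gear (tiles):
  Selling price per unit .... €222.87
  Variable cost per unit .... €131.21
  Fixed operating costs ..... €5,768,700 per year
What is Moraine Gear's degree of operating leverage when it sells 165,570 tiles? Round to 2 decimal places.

Contribution at this volume is 165,570 × €91.66 = €15,176,146.20.
EBIT = €15,176,146.20 − €5,768,700 = €9,407,446.20.
Degree of operating leverage = €15,176,146.20 / €9,407,446.20 = 1.6132.

1.61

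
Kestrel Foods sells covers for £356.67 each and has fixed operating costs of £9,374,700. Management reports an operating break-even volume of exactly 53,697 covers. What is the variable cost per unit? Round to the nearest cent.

Contribution per unit must be FC / Q = £9,374,700 / 53,697 = £174.5852.
Hence VC = price − CM = £356.67 − £174.5852 = £182.08.

£182.08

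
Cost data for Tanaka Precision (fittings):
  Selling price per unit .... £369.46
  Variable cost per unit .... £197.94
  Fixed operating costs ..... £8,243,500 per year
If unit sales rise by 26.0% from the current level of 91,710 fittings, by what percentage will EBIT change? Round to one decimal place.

Total contribution margin = 91,710 × £171.52 = £15,730,099.20.
Subtracting fixed costs: EBIT = £15,730,099.20 − £8,243,500 = £7,486,599.20.
Degree of operating leverage = £15,730,099.20 / £7,486,599.20 = 2.1011.
%ΔEBIT = DOL × %ΔSales = 2.1011 × +26.0% = +54.6%.

+54.6%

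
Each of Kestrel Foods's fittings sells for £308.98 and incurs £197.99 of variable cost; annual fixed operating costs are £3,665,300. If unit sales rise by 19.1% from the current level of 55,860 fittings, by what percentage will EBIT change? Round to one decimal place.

+46.7%

At 55,860 units, contribution = 55,860 × £110.99 = £6,199,901.40.
EBIT = £6,199,901.40 − £3,665,300 = £2,534,601.40.
DOL = contribution ÷ EBIT = £6,199,901.40 ÷ £2,534,601.40 = 2.4461.
%ΔEBIT = DOL × %ΔSales = 2.4461 × +19.1% = +46.7%.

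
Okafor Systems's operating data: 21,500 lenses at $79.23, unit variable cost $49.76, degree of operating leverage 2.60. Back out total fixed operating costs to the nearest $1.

At 21,500 units, contribution = 21,500 × $29.47 = $633,605.00.
DOL = contribution / EBIT, so EBIT = $633,605.00 / 2.60 = $243,694.23.
And FC = contribution − EBIT = $633,605.00 − $243,694.23 = $389,911.

$389,911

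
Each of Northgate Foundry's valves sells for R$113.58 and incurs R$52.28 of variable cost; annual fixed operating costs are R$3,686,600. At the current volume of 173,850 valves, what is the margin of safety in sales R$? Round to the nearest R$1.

R$12,915,148

Contribution margin per unit = R$113.58 − R$52.28 = R$61.30. Break-even units = R$3,686,600 ÷ R$61.30 = 60,140.29; break-even revenue = 60,140.29 × R$113.58 = R$6,830,734.55.
Actual sales revenue = 173,850 × R$113.58 = R$19,745,883.00.
Margin of safety = R$19,745,883.00 − R$6,830,734.55 = R$12,915,148.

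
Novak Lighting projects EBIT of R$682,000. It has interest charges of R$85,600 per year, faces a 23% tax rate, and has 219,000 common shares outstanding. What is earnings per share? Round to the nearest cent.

Interest = R$85,600.00, so EBT = R$682,000 − R$85,600.00 = R$596,400.00.
After tax at 23%: net income = R$596,400.00 × 0.77 = R$459,228.00.
EPS = R$459,228.00 ÷ 219,000 = R$2.10.

R$2.10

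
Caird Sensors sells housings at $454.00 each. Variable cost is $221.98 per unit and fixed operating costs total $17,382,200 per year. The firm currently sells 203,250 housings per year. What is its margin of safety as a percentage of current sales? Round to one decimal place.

Each unit contributes $454.00 − $221.98 = $232.02. Break-even units = $17,382,200 ÷ $232.02 = 74,916.82; break-even revenue = 74,916.82 × $454.00 = $34,012,235.15.
Actual sales revenue = 203,250 × $454.00 = $92,275,500.00.
Margin of safety = ($92,275,500.00 − $34,012,235.15) ÷ $92,275,500.00 = 63.1%.

63.1%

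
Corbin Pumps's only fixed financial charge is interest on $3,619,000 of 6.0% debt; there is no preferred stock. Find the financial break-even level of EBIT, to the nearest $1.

Annual interest = 6.0% × $3,619,000 = $217,140.00.
With no preferred dividends, EPS = 0 when EBIT exactly covers interest, so the financial break-even EBIT is $217,140.00.

$217,140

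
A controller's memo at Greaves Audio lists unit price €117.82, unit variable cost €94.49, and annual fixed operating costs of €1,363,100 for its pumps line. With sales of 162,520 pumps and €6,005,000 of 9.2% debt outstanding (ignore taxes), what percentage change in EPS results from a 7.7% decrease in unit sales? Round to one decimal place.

-15.6%

Total contribution margin = 162,520 × €23.33 = €3,791,591.60.
EBIT = €3,791,591.60 − €1,363,100 = €2,428,491.60.
After interest of €552,460.00, pre-tax earnings = €1,876,031.60.
Degree of combined leverage = contribution ÷ (EBIT − I) = €3,791,591.60 ÷ €1,876,031.60 = 2.0211.
EPS therefore changes by 2.0211 × (-7.7%) = -15.6%.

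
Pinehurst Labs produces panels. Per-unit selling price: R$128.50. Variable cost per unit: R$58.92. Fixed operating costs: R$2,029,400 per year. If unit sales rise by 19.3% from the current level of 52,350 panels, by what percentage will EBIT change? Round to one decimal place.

Total contribution margin = 52,350 × R$69.58 = R$3,642,513.00.
EBIT = R$3,642,513.00 − R$2,029,400 = R$1,613,113.00.
So DOL = total CM / EBIT = R$3,642,513.00 / R$1,613,113.00 = 2.2581.
So EBIT moves 2.2581 × (+19.3%) = +43.6%.

+43.6%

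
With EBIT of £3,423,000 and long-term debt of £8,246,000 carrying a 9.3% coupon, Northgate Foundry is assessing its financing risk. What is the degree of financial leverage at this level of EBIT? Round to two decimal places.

Annual interest charges come to £766,878.00.
DFL = EBIT ÷ (EBIT − I) = £3,423,000 ÷ (£3,423,000 − £766,878.00) = £3,423,000 ÷ £2,656,122.00 = 1.2887.

1.29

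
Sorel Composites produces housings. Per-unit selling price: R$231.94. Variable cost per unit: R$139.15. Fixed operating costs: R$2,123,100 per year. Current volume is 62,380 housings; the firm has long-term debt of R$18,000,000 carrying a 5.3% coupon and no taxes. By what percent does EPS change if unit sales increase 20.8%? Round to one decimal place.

+44.4%

At 62,380 units, contribution = 62,380 × R$92.79 = R$5,788,240.20.
Subtracting fixed costs: EBIT = R$5,788,240.20 − R$2,123,100 = R$3,665,140.20.
After interest of R$954,000.00, pre-tax earnings = R$2,711,140.20.
Degree of combined leverage = contribution ÷ (EBIT − I) = R$5,788,240.20 ÷ R$2,711,140.20 = 2.1350.
EPS therefore changes by 2.1350 × (+20.8%) = +44.4%.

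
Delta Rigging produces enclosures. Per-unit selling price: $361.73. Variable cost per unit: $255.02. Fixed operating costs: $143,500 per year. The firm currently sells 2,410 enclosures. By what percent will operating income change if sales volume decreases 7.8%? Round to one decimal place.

-17.6%

Contribution at this volume is 2,410 × $106.71 = $257,171.10.
Subtracting fixed costs: EBIT = $257,171.10 − $143,500 = $113,671.10.
So DOL = total CM / EBIT = $257,171.10 / $113,671.10 = 2.2624.
%ΔEBIT = DOL × %ΔSales = 2.2624 × -7.8% = -17.6%.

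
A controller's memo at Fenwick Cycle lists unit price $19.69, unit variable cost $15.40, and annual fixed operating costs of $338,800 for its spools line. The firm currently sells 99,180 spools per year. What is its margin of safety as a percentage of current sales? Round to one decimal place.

Unit CM = price − variable cost = $19.69 − $15.40 = $4.29. Break-even units = $338,800 ÷ $4.29 = 78,974.36; break-even revenue = 78,974.36 × $19.69 = $1,555,005.13.
Actual sales revenue = 99,180 × $19.69 = $1,952,854.20.
Margin of safety = ($1,952,854.20 − $1,555,005.13) ÷ $1,952,854.20 = 20.4%.

20.4%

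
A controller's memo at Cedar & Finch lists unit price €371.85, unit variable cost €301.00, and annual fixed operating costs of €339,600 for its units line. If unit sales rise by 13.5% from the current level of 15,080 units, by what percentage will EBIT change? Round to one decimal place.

+19.8%

Contribution at this volume is 15,080 × €70.85 = €1,068,418.00.
Subtracting fixed costs: EBIT = €1,068,418.00 − €339,600 = €728,818.00.
DOL = contribution ÷ EBIT = €1,068,418.00 ÷ €728,818.00 = 1.4660.
So EBIT moves 1.4660 × (+13.5%) = +19.8%.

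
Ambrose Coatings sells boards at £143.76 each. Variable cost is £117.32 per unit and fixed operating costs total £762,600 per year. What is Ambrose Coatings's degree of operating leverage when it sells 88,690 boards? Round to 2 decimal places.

Contribution at this volume is 88,690 × £26.44 = £2,344,963.60.
EBIT = £2,344,963.60 − £762,600 = £1,582,363.60.
DOL = contribution ÷ EBIT = £2,344,963.60 ÷ £1,582,363.60 = 1.4819.

1.48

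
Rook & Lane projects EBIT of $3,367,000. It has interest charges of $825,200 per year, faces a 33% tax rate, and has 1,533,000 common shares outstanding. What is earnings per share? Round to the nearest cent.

$1.11

Pre-tax income = $3,367,000 − $825,200.00 = $2,541,800.00.
After tax at 33%: net income = $2,541,800.00 × 0.67 = $1,703,006.00.
EPS = $1,703,006.00 ÷ 1,533,000 = $1.11.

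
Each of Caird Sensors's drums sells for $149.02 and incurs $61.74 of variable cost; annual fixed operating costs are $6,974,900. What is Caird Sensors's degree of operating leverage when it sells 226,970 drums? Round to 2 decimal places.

At 226,970 units, contribution = 226,970 × $87.28 = $19,809,941.60.
EBIT = $19,809,941.60 − $6,974,900 = $12,835,041.60.
So DOL = total CM / EBIT = $19,809,941.60 / $12,835,041.60 = 1.5434.

1.54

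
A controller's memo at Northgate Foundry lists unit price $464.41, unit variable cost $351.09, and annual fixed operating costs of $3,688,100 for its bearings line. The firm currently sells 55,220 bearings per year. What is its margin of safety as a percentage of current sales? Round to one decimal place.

Contribution margin per unit = $464.41 − $351.09 = $113.32. Break-even units = $3,688,100 ÷ $113.32 = 32,545.89; break-even revenue = 32,545.89 × $464.41 = $15,114,635.73.
Actual sales revenue = 55,220 × $464.41 = $25,644,720.20.
Margin of safety = ($25,644,720.20 − $15,114,635.73) ÷ $25,644,720.20 = 41.1%.

41.1%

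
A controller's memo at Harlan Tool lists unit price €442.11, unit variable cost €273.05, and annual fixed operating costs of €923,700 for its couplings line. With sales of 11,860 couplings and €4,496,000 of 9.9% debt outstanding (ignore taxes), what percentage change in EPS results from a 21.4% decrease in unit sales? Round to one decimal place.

At 11,860 units, contribution = 11,860 × €169.06 = €2,005,051.60.
Subtracting fixed costs: EBIT = €2,005,051.60 − €923,700 = €1,081,351.60.
After interest of €445,104.00, pre-tax earnings = €636,247.60.
Degree of combined leverage = contribution ÷ (EBIT − I) = €2,005,051.60 ÷ €636,247.60 = 3.1514.
%ΔEPS = DCL × %ΔSales = 3.1514 × -21.4% = -67.4%.

-67.4%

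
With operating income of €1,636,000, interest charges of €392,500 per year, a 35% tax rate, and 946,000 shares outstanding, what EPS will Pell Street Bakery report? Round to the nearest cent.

€0.85

Pre-tax income = €1,636,000 − €392,500.00 = €1,243,500.00.
After tax at 35%: net income = €1,243,500.00 × 0.65 = €808,275.00.
EPS = €808,275.00 ÷ 946,000 = €0.85.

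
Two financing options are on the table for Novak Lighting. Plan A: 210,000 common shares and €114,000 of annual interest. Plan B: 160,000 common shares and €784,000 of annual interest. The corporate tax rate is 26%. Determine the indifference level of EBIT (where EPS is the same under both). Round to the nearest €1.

€2,928,000

Set EPS_A = EPS_B: (EBIT − €114,000)(1 − 0.26) ÷ 210,000 = (EBIT − €784,000)(1 − 0.26) ÷ 160,000.
Cancelling (1 − t) and cross-multiplying: 160,000·(EBIT − 114,000) = 210,000·(EBIT − 784,000).
Solving, EBIT = (784,000·210,000 − 114,000·160,000) / (210,000 − 160,000) = 146,400,000,000 / 50,000 = 2,928,000.00.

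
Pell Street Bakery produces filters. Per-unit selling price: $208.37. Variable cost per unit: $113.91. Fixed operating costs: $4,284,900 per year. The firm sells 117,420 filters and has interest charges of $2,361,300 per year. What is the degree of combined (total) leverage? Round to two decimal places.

Contribution at this volume is 117,420 × $94.46 = $11,091,493.20.
Operating income = contribution − fixed costs = $11,091,493.20 − $4,284,900 = $6,806,593.20. Interest = $2,361,300.00, so EBIT − I = $4,445,293.20.
DCL = contribution ÷ (EBIT − I) = $11,091,493.20 ÷ $4,445,293.20 = 2.4951.

2.50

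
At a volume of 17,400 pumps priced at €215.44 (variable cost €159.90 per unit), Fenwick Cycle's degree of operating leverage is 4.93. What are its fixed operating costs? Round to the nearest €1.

€770,372

At 17,400 units, contribution = 17,400 × €55.54 = €966,396.00.
Since DOL = CM ÷ EBIT, EBIT = €966,396.00 ÷ 4.93 = €196,023.53.
Fixed costs = CM − EBIT = €966,396.00 − €196,023.53 = €770,372.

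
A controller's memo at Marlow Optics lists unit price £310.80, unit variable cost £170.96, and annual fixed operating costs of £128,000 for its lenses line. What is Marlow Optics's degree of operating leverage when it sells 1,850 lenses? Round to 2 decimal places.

At 1,850 units, contribution = 1,850 × £139.84 = £258,704.00.
Operating income = contribution − fixed costs = £258,704.00 − £128,000 = £130,704.00.
So DOL = total CM / EBIT = £258,704.00 / £130,704.00 = 1.9793.

1.98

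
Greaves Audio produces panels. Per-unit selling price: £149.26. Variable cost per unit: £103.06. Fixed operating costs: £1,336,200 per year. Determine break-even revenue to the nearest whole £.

CM per unit = £149.26 − £103.06 = £46.20; CM ratio = £46.20 / £149.26 = 0.3095.
Break-even sales = FC ÷ CM ratio = £1,336,200 × £149.26 / £46.20 = £4,316,909.

£4,316,909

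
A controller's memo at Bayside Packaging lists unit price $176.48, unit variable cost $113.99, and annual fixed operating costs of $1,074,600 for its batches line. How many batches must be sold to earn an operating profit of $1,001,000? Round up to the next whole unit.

33,215 batches

Each unit contributes $176.48 − $113.99 = $62.49.
Required volume = (fixed costs + target profit) ÷ CM = ($1,074,600 + $1,001,000) ÷ $62.49 = 33,214.91, so 33,215 batches.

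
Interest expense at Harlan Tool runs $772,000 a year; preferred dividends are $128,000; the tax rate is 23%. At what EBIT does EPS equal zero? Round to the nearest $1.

$938,234

Grossing the preferred dividend up to pre-tax terms: $128,000 / (1 − 0.23) = $166,233.77.
EPS = 0 when EBIT covers interest plus the pre-tax preferred burden: $772,000 + $166,233.77 = $938,233.77.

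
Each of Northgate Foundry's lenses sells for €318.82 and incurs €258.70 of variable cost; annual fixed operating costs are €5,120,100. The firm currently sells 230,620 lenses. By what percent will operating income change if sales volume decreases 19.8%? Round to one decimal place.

Contribution at this volume is 230,620 × €60.12 = €13,864,874.40.
Operating income = contribution − fixed costs = €13,864,874.40 − €5,120,100 = €8,744,774.40.
DOL = contribution ÷ EBIT = €13,864,874.40 ÷ €8,744,774.40 = 1.5855.
%ΔEBIT = DOL × %ΔSales = 1.5855 × -19.8% = -31.4%.

-31.4%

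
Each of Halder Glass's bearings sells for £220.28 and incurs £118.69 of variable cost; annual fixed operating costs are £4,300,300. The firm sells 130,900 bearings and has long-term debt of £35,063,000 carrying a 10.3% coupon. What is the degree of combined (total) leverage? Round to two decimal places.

2.47

Contribution at this volume is 130,900 × £101.59 = £13,298,131.00.
Subtracting fixed costs: EBIT = £13,298,131.00 − £4,300,300 = £8,997,831.00. Interest = £3,611,489.00.
DOL = £13,298,131.00 ÷ £8,997,831.00 = 1.4779; DFL = £8,997,831.00 ÷ £5,386,342.00 = 1.6705.
Combined leverage = 1.4779 × 1.6705 = 2.4688.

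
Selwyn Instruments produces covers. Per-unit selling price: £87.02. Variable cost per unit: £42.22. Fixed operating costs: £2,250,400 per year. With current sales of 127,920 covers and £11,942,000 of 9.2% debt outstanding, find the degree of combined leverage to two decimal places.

Contribution at this volume is 127,920 × £44.80 = £5,730,816.00.
EBIT = £5,730,816.00 − £2,250,400 = £3,480,416.00. Interest = £1,098,664.00, so EBIT − I = £2,381,752.00.
Degree of total leverage = total CM / (EBIT − interest) = £5,730,816.00 / £2,381,752.00 = 2.4061.

2.41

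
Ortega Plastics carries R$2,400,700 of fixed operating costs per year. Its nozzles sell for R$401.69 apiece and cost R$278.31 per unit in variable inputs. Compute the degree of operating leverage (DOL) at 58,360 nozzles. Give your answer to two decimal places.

At 58,360 units, contribution = 58,360 × R$123.38 = R$7,200,456.80.
EBIT = R$7,200,456.80 − R$2,400,700 = R$4,799,756.80.
DOL = contribution ÷ EBIT = R$7,200,456.80 ÷ R$4,799,756.80 = 1.5002.

1.50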